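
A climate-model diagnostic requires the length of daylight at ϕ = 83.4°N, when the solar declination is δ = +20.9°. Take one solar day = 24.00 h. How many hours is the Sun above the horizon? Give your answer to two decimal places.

Sunrise equation: cos h₀ = −tan ϕ · tan δ = -3.3003 ≤ −1, so the Sun never sets (polar day) and h₀ = π.
Daylight = 2h₀/(2π) × 24.00 h = (3.1416/π) × 24.00 = 24.00 h.

24.00 h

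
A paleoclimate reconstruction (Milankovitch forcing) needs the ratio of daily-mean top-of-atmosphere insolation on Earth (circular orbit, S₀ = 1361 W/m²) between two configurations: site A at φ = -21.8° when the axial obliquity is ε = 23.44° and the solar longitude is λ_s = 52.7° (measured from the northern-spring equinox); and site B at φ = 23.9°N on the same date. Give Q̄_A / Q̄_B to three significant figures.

Q̄_A / Q̄_B ≈ 0.653

— Configuration A (φ=-21.8°):
Solar declination: sin δ = sin ε · sin λ_s = sin 23.44° × sin 52.7° = 0.31643, so δ = +18.447°.
cos H₀ = −tan(-21.8°) tan(+18.447°) = 0.1334, H₀ = 1.4370 rad.
Bracket: H₀ sin φ sin δ + cos φ cos δ sin H₀ = 1.4370×-0.37137×0.31643 + 0.92849×0.94862×0.99106 = -0.168866 + 0.872910 = 0.704044.
Q̄ = (S₀/π) × [bracket] = (1361/π) × 0.704044 = 305.01 W/m².
— Configuration B (φ=+23.9°):
cos H₀ = −tan(+23.9°) tan(+18.447°) = -0.1478, H₀ = 1.7192 rad.
Bracket: H₀ sin φ sin δ + cos φ cos δ sin H₀ = 1.7192×0.40514×0.31643 + 0.91425×0.94862×0.98901 = 0.220399 + 0.857744 = 1.078143.
Q̄ = (S₀/π) × [bracket] = (1361/π) × 1.078143 = 467.07 W/m².
Ratio Q̄_A / Q̄_B = 305.01 / 467.07 = 0.6530.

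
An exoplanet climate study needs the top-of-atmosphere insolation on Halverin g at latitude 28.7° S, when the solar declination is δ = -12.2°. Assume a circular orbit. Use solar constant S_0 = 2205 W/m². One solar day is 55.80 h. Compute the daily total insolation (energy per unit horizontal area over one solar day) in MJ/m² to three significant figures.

144 MJ/m²

cos h₀ = −tan(-28.7°) tan(-12.200°) = -0.1184, h₀ = 1.6894 rad.
Bracket: h₀ sin ϕ sin δ + cos ϕ cos δ sin h₀ = 1.6894×-0.48022×-0.21132 + 0.87715×0.97742×0.99297 = 0.171440 + 0.851317 = 1.022757.
Q̄ = (S_0/π) × [bracket] = (2205/π) × 1.022757 = 717.85 W/m².
Daily total = Q̄ × 55.80 h × 3600 s/h = 717.85 × 55.80 × 3600 / 10⁶ = 144.2 MJ/m².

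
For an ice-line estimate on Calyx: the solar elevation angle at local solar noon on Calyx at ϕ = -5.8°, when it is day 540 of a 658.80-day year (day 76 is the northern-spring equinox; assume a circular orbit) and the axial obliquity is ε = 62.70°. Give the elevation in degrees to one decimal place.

Solar longitude: L_s = 360° × (540 − 76)/658.80 = 253.552°.
sin δ = sin 62.70° × sin 253.552° = -0.85225, so δ = -58.457°.
At local noon the hour angle is zero, so the zenith angle equals |ϕ − δ| = |-5.8° − (-58.457°)| = 52.657°.
Elevation = 90° − 52.657° = 37.3°.

37.3°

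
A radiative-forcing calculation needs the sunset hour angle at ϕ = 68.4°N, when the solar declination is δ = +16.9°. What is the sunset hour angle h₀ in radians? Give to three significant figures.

cos h₀ = −tan ϕ · tan δ = −tan(+68.4°) × tan(+16.900°) = -0.7674, so h₀ = 2.4455 rad = 140.12°.

h₀ = 2.45 rad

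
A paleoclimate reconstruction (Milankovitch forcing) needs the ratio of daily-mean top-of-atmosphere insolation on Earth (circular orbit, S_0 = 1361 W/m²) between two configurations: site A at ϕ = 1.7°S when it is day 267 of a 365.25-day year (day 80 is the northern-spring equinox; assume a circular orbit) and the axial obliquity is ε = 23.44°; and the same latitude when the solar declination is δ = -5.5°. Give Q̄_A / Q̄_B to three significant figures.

Q̄_A / Q̄_B ≈ 1.00

— Configuration A (ϕ=-1.7°):
Solar longitude: L_s = 360° × (267 − 80)/365.25 = 184.312°.
sin δ = sin 23.44° × sin 184.312° = -0.02991, so δ = -1.714°.
cos h₀ = −tan(-1.7°) tan(-1.714°) = -0.0009, h₀ = 1.5717 rad.
Bracket: h₀ sin ϕ sin δ + cos ϕ cos δ sin h₀ = 1.5717×-0.02967×-0.02991 + 0.99956×0.99955×1.00000 = 0.001395 + 0.999110 = 1.000505.
Q̄ = (S_0/π) × [bracket] = (1361/π) × 1.000505 = 433.44 W/m².
— Configuration B (ϕ=-1.7°):
cos h₀ = −tan(-1.7°) tan(-5.500°) = -0.0029, h₀ = 1.5737 rad.
Bracket: h₀ sin ϕ sin δ + cos ϕ cos δ sin h₀ = 1.5737×-0.02967×-0.09585 + 0.99956×0.99540×1.00000 = 0.004475 + 0.994962 = 0.999437.
Q̄ = (S_0/π) × [bracket] = (1361/π) × 0.999437 = 432.98 W/m².
Ratio Q̄_A / Q̄_B = 433.44 / 432.98 = 1.001.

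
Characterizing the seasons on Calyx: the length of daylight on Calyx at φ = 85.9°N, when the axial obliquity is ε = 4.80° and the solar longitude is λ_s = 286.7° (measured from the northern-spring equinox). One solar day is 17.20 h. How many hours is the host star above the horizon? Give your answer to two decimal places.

Solar declination: sin δ = sin ε · sin λ_s = sin 4.80° × sin 286.7° = -0.08015, so δ = -4.597°.
cos H₀ = −tan φ · tan δ = 1.1217 ≥ 1, so the host star never rises (polar night) and H₀ = 0.
Daylight = 2H₀/(2π) × 17.20 h = (0.0000/π) × 17.20 = 0.00 h.

0.00 h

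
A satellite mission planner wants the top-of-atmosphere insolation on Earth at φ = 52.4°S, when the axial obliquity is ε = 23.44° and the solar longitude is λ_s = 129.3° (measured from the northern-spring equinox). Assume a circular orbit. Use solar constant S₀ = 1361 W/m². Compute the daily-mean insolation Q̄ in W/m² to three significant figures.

Q̄ ≈ 108 W/m²

Solar declination: sin δ = sin ε · sin λ_s = sin 23.44° × sin 129.3° = 0.30782, so δ = +17.928°.
cos H₀ = −tan(-52.4°) tan(+17.928°) = 0.4201, H₀ = 1.1372 rad.
Bracket: H₀ sin φ sin δ + cos φ cos δ sin H₀ = 1.1372×-0.79229×0.30782 + 0.61015×0.95144×0.90747 = -0.277343 + 0.526805 = 0.249462.
Q̄ = (S₀/π) × [bracket] = (1361/π) × 0.249462 = 108.1 W/m².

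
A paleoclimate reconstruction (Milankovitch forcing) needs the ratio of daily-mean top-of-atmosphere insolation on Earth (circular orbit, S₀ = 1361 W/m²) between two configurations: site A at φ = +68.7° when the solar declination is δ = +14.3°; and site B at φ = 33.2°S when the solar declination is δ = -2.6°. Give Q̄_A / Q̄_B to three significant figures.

Q̄_A / Q̄_B ≈ 0.905

— Configuration A (φ=+68.7°):
cos H₀ = −tan(+68.7°) tan(+14.300°) = -0.6538, H₀ = 2.2834 rad.
Bracket: H₀ sin φ sin δ + cos φ cos δ sin H₀ = 2.2834×0.93169×0.24700 + 0.36325×0.96902×0.75669 = 0.525473 + 0.266352 = 0.791825.
Q̄ = (S₀/π) × [bracket] = (1361/π) × 0.791825 = 343.03 W/m².
— Configuration B (φ=-33.2°):
cos H₀ = −tan(-33.2°) tan(-2.600°) = -0.0297, H₀ = 1.6005 rad.
Bracket: H₀ sin φ sin δ + cos φ cos δ sin H₀ = 1.6005×-0.54756×-0.04536 + 0.83676×0.99897×0.99956 = 0.039752 + 0.835530 = 0.875282.
Q̄ = (S₀/π) × [bracket] = (1361/π) × 0.875282 = 379.19 W/m².
Ratio Q̄_A / Q̄_B = 343.03 / 379.19 = 0.9046.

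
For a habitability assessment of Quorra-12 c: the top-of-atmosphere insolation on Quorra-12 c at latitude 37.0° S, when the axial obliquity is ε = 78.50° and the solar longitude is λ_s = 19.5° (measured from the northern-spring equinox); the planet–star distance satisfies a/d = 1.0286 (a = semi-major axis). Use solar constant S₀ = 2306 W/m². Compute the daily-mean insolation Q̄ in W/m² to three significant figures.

Solar declination: sin δ = sin ε · sin λ_s = sin 78.50° × sin 19.5° = 0.32711, so δ = +19.093°.
cos H₀ = −tan(-37.0°) tan(+19.093°) = 0.2608, H₀ = 1.3069 rad.
Bracket: H₀ sin φ sin δ + cos φ cos δ sin H₀ = 1.3069×-0.60182×0.32711 + 0.79864×0.94499×0.96538 = -0.257278 + 0.728579 = 0.471301.
Inverse-square distance factor (a/d)² = 1.0286² = 1.058018.
Q̄ = (S₀/π) × 1.058018 × [bracket] = (2306/π) × 1.058018 × 0.471301 = 366.0 W/m².

Q̄ ≈ 366 W/m²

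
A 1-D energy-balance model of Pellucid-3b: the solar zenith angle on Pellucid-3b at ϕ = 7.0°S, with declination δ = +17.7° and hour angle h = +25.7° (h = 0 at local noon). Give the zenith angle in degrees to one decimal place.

cos θ_z = sin ϕ sin δ + cos ϕ cos δ cos h = -0.037052 + 0.852023 = 0.814971.
θ_z = arccos(0.814971) = 35.4°.

θ_z = 35.4°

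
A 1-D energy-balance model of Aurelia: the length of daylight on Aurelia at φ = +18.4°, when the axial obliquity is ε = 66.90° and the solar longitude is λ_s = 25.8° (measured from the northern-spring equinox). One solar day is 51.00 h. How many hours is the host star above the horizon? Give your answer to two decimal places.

Solar declination: sin δ = sin ε · sin λ_s = sin 66.90° × sin 25.8° = 0.40033, so δ = +23.599°.
cos H₀ = −tan φ · tan δ = −tan(+18.4°) × tan(+23.599°) = -0.1453, so H₀ = 1.7166 rad = 98.36°.
Daylight = 2H₀/(2π) × 51.00 h = (1.7166/π) × 51.00 = 27.87 h.

27.87 h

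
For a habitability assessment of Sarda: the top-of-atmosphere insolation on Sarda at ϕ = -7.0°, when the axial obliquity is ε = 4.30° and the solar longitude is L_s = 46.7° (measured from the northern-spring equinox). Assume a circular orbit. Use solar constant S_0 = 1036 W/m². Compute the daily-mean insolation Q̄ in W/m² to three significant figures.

Q̄ ≈ 323 W/m²

Solar declination: sin δ = sin ε · sin L_s = sin 4.30° × sin 46.7° = 0.05457, so δ = +3.128°.
cos h₀ = −tan(-7.0°) tan(+3.128°) = 0.0067, h₀ = 1.5641 rad.
Bracket: h₀ sin ϕ sin δ + cos ϕ cos δ sin h₀ = 1.5641×-0.12187×0.05457 + 0.99255×0.99851×0.99998 = -0.010402 + 0.991051 = 0.980649.
Q̄ = (S_0/π) × [bracket] = (1036/π) × 0.980649 = 323.4 W/m².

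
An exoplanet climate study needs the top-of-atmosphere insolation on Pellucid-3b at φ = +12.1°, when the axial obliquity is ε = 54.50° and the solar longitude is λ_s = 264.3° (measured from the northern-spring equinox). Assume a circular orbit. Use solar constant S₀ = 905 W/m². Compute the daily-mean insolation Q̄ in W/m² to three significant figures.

Solar declination: sin δ = sin ε · sin λ_s = sin 54.50° × sin 264.3° = -0.81009, so δ = -54.105°.
cos H₀ = −tan(+12.1°) tan(-54.105°) = 0.2962, H₀ = 1.2701 rad.
Bracket: H₀ sin φ sin δ + cos φ cos δ sin H₀ = 1.2701×0.20962×-0.81009 + 0.97778×0.58631×0.95512 = -0.215677 + 0.547553 = 0.331876.
Q̄ = (S₀/π) × [bracket] = (905/π) × 0.331876 = 95.60 W/m².

Q̄ ≈ 95.6 W/m²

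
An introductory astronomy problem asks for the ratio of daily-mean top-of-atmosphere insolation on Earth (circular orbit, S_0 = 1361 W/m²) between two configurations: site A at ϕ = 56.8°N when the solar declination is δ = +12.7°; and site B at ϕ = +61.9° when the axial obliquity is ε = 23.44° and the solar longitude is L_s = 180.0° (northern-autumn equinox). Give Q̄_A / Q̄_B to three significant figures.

— Configuration A (ϕ=+56.8°):
cos h₀ = −tan(+56.8°) tan(+12.700°) = -0.3444, h₀ = 1.9224 rad.
Bracket: h₀ sin ϕ sin δ + cos ϕ cos δ sin h₀ = 1.9224×0.83676×0.21985 + 0.54756×0.97553×0.93883 = 0.353648 + 0.501487 = 0.855135.
Q̄ = (S_0/π) × [bracket] = (1361/π) × 0.855135 = 370.46 W/m².
— Configuration B (ϕ=+61.9°):
Solar declination: sin δ = sin ε · sin L_s = sin 23.44° × sin 180.0° = 0.00000, so δ = +0.000°.
cos h₀ = −tan(+61.9°) tan(+0.000°) = -0.0000, h₀ = 1.5708 rad.
Bracket: h₀ sin ϕ sin δ + cos ϕ cos δ sin h₀ = 1.5708×0.88213×0.00000 + 0.47101×1.00000×1.00000 = 0.000000 + 0.471010 = 0.471010.
Q̄ = (S_0/π) × [bracket] = (1361/π) × 0.471010 = 204.05 W/m².
Ratio Q̄_A / Q̄_B = 370.46 / 204.05 = 1.816.

Q̄_A / Q̄_B ≈ 1.82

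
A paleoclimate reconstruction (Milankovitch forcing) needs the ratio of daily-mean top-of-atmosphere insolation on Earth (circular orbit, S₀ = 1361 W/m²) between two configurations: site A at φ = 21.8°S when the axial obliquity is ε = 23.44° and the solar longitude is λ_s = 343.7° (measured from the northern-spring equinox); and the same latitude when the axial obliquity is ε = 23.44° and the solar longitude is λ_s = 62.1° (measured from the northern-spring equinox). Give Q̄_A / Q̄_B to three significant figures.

— Configuration A (φ=-21.8°):
Solar declination: sin δ = sin ε · sin λ_s = sin 23.44° × sin 343.7° = -0.11165, so δ = -6.410°.
cos H₀ = −tan(-21.8°) tan(-6.410°) = -0.0449, H₀ = 1.6157 rad.
Bracket: H₀ sin φ sin δ + cos φ cos δ sin H₀ = 1.6157×-0.37137×-0.11165 + 0.92849×0.99375×0.99899 = 0.066993 + 0.921755 = 0.988748.
Q̄ = (S₀/π) × [bracket] = (1361/π) × 0.988748 = 428.35 W/m².
— Configuration B (φ=-21.8°):
Solar declination: sin δ = sin ε · sin λ_s = sin 23.44° × sin 62.1° = 0.35155, so δ = +20.582°.
cos H₀ = −tan(-21.8°) tan(+20.582°) = 0.1502, H₀ = 1.4200 rad.
Bracket: H₀ sin φ sin δ + cos φ cos δ sin H₀ = 1.4200×-0.37137×0.35155 + 0.92849×0.93617×0.98866 = -0.185388 + 0.859367 = 0.673979.
Q̄ = (S₀/π) × [bracket] = (1361/π) × 0.673979 = 291.98 W/m².
Ratio Q̄_A / Q̄_B = 428.35 / 291.98 = 1.467.

Q̄_A / Q̄_B ≈ 1.47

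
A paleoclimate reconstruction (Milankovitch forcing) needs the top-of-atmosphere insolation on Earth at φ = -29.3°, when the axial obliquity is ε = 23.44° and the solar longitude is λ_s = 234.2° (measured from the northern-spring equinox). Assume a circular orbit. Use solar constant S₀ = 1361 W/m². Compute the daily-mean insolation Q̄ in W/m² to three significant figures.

Q̄ ≈ 472 W/m²

Solar declination: sin δ = sin ε · sin λ_s = sin 23.44° × sin 234.2° = -0.32263, so δ = -18.822°.
cos H₀ = −tan(-29.3°) tan(-18.822°) = -0.1913, H₀ = 1.7633 rad.
Bracket: H₀ sin φ sin δ + cos φ cos δ sin H₀ = 1.7633×-0.48938×-0.32263 + 0.87207×0.94652×0.98154 = 0.278405 + 0.810194 = 1.088599.
Q̄ = (S₀/π) × [bracket] = (1361/π) × 1.088599 = 471.6 W/m².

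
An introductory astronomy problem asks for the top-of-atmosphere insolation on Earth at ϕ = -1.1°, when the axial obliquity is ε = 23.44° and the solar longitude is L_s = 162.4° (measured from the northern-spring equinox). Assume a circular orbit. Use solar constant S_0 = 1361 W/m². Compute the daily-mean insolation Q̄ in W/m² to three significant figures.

Q̄ ≈ 428 W/m²

Solar declination: sin δ = sin ε · sin L_s = sin 23.44° × sin 162.4° = 0.12028, so δ = +6.908°.
cos h₀ = −tan(-1.1°) tan(+6.908°) = 0.0023, h₀ = 1.5685 rad.
Bracket: h₀ sin ϕ sin δ + cos ϕ cos δ sin h₀ = 1.5685×-0.01920×0.12028 + 0.99982×0.99274×1.00000 = -0.003622 + 0.992561 = 0.988939.
Q̄ = (S_0/π) × [bracket] = (1361/π) × 0.988939 = 428.4 W/m².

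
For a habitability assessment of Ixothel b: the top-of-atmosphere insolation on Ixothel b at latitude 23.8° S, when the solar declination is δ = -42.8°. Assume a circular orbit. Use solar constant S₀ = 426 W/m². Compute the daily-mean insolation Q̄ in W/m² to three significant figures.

cos H₀ = −tan(-23.8°) tan(-42.800°) = -0.4084, H₀ = 1.9915 rad.
Bracket: H₀ sin φ sin δ + cos φ cos δ sin H₀ = 1.9915×-0.40355×-0.67944 + 0.91496×0.73373×0.91279 = 0.546045 + 0.612787 = 1.158832.
Q̄ = (S₀/π) × [bracket] = (426/π) × 1.158832 = 157.1 W/m².

Q̄ ≈ 157 W/m²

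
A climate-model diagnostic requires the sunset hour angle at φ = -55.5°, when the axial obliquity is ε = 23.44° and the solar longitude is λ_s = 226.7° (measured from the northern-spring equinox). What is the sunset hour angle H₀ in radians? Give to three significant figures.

Solar declination: sin δ = sin ε · sin λ_s = sin 23.44° × sin 226.7° = -0.28950, so δ = -16.828°.
cos H₀ = −tan φ · tan δ = −tan(-55.5°) × tan(-16.828°) = -0.4401, so H₀ = 2.0265 rad = 116.11°.

H₀ = 2.03 rad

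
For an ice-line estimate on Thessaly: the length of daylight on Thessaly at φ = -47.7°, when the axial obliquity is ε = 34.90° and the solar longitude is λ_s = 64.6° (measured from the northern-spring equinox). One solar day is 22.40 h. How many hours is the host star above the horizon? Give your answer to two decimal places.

Solar declination: sin δ = sin ε · sin λ_s = sin 34.90° × sin 64.6° = 0.51684, so δ = +31.120°.
cos H₀ = −tan φ · tan δ = −tan(-47.7°) × tan(+31.120°) = 0.6635, so H₀ = 0.8453 rad = 48.43°.
Daylight = 2H₀/(2π) × 22.40 h = (0.8453/π) × 22.40 = 6.03 h.

6.03 h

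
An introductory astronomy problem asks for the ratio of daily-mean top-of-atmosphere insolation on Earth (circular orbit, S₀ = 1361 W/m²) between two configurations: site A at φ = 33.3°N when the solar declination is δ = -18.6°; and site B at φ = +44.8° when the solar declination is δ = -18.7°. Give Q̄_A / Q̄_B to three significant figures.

Q̄_A / Q̄_B ≈ 1.51

— Configuration A (φ=+33.3°):
cos H₀ = −tan(+33.3°) tan(-18.600°) = 0.2211, H₀ = 1.3479 rad.
Bracket: H₀ sin φ sin δ + cos φ cos δ sin H₀ = 1.3479×0.54902×-0.31896 + 0.83581×0.94777×0.97526 = -0.236038 + 0.772558 = 0.536520.
Q̄ = (S₀/π) × [bracket] = (1361/π) × 0.536520 = 232.43 W/m².
— Configuration B (φ=+44.8°):
cos H₀ = −tan(+44.8°) tan(-18.700°) = 0.3361, H₀ = 1.2280 rad.
Bracket: H₀ sin φ sin δ + cos φ cos δ sin H₀ = 1.2280×0.70463×-0.32061 + 0.70957×0.94721×0.94182 = -0.277419 + 0.633008 = 0.355589.
Q̄ = (S₀/π) × [bracket] = (1361/π) × 0.355589 = 154.05 W/m².
Ratio Q̄_A / Q̄_B = 232.43 / 154.05 = 1.509.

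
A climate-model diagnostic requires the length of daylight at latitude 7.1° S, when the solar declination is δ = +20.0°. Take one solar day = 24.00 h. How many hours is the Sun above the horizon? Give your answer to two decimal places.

11.65 h

cos H₀ = −tan φ · tan δ = −tan(-7.1°) × tan(+20.000°) = 0.0453, so H₀ = 1.5254 rad = 87.40°.
Daylight = 2H₀/(2π) × 24.00 h = (1.5254/π) × 24.00 = 11.65 h.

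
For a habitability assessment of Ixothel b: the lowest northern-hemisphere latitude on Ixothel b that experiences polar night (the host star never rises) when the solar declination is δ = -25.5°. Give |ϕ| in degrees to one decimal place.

|ϕ| = 64.5°

Polar night requires cos h₀ = −tan ϕ tan δ ≥ 1, i.e. tan ϕ tan δ ≤ −1.
The boundary is |tan ϕ| · |tan δ| = 1, so |ϕ| = 90° − |δ| = 90° − 25.5° = 64.5° in the northern hemisphere.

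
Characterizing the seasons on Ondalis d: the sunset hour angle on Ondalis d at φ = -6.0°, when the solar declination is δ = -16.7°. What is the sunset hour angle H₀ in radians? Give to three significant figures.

H₀ = 1.60 rad

cos H₀ = −tan φ · tan δ = −tan(-6.0°) × tan(-16.700°) = -0.0315, so H₀ = 1.6023 rad = 91.81°.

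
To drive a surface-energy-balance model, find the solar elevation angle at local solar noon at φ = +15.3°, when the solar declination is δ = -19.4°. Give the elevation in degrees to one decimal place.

55.3°

At local noon the hour angle is zero, so the zenith angle equals |φ − δ| = |+15.3° − (-19.400°)| = 34.700°.
Elevation = 90° − 34.700° = 55.3°.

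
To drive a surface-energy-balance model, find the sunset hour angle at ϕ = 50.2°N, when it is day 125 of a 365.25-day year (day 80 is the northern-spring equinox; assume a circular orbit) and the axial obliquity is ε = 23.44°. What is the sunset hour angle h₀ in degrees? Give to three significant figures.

Solar longitude: L_s = 360° × (125 − 80)/365.25 = 44.353°.
sin δ = sin 23.44° × sin 44.353° = 0.27809, so δ = +16.146°.
cos h₀ = −tan ϕ · tan δ = −tan(+50.2°) × tan(+16.146°) = -0.3475, so h₀ = 1.9257 rad = 110.33°.

h₀ = 110°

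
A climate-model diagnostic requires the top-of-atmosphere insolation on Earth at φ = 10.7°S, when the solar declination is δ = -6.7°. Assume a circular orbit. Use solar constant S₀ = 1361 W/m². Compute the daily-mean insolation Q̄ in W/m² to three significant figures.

cos H₀ = −tan(-10.7°) tan(-6.700°) = -0.0222, H₀ = 1.5930 rad.
Bracket: H₀ sin φ sin δ + cos φ cos δ sin H₀ = 1.5930×-0.18567×-0.11667 + 0.98261×0.99317×0.99975 = 0.034508 + 0.975655 = 1.010163.
Q̄ = (S₀/π) × [bracket] = (1361/π) × 1.010163 = 437.6 W/m².

Q̄ ≈ 438 W/m²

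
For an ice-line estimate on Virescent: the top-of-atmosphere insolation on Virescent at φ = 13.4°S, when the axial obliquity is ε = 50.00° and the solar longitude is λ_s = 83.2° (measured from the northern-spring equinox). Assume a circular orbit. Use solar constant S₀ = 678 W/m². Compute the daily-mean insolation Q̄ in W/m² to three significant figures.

Solar declination: sin δ = sin ε · sin λ_s = sin 50.00° × sin 83.2° = 0.76066, so δ = +49.522°.
cos H₀ = −tan(-13.4°) tan(+49.522°) = 0.2792, H₀ = 1.2879 rad.
Bracket: H₀ sin φ sin δ + cos φ cos δ sin H₀ = 1.2879×-0.23175×0.76066 + 0.97278×0.64916×0.96025 = -0.227035 + 0.606388 = 0.379353.
Q̄ = (S₀/π) × [bracket] = (678/π) × 0.379353 = 81.87 W/m².

Q̄ ≈ 81.9 W/m²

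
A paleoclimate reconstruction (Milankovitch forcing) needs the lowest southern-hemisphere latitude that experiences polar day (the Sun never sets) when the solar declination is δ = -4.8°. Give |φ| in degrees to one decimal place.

Polar day requires cos H₀ = −tan φ tan δ ≤ −1, i.e. tan φ tan δ ≥ 1.
The boundary is |tan φ| · |tan δ| = 1, so |φ| = 90° − |δ| = 90° − 4.8° = 85.2° in the southern hemisphere.

|φ| = 85.2°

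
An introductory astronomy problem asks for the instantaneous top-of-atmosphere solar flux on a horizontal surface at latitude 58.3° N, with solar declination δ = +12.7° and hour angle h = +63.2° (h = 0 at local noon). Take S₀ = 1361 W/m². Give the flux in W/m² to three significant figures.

cos θ_z = sin φ sin δ + cos φ cos δ cos h = 0.187048 + 0.231127 = 0.418175.
Flux = S₀ · cos θ_z = 1361 × 0.418175 = 569.1 W/m².

569 W/m²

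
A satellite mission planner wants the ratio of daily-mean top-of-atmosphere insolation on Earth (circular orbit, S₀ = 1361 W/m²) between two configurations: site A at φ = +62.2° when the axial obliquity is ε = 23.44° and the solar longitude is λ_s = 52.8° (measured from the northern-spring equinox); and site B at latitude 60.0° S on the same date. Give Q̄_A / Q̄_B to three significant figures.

— Configuration A (φ=+62.2°):
Solar declination: sin δ = sin ε · sin λ_s = sin 23.44° × sin 52.8° = 0.31685, so δ = +18.473°.
cos H₀ = −tan(+62.2°) tan(+18.473°) = -0.6336, H₀ = 2.2570 rad.
Bracket: H₀ sin φ sin δ + cos φ cos δ sin H₀ = 2.2570×0.88458×0.31685 + 0.46639×0.94848×0.77366 = 0.632590 + 0.342237 = 0.974827.
Q̄ = (S₀/π) × [bracket] = (1361/π) × 0.974827 = 422.31 W/m².
— Configuration B (φ=-60.0°):
cos H₀ = −tan(-60.0°) tan(+18.473°) = 0.5786, H₀ = 0.9538 rad.
Bracket: H₀ sin φ sin δ + cos φ cos δ sin H₀ = 0.9538×-0.86603×0.31685 + 0.50000×0.94848×0.81560 = -0.261724 + 0.386790 = 0.125066.
Q̄ = (S₀/π) × [bracket] = (1361/π) × 0.125066 = 54.181 W/m².
Ratio Q̄_A / Q̄_B = 422.31 / 54.181 = 7.794.

Q̄_A / Q̄_B ≈ 7.79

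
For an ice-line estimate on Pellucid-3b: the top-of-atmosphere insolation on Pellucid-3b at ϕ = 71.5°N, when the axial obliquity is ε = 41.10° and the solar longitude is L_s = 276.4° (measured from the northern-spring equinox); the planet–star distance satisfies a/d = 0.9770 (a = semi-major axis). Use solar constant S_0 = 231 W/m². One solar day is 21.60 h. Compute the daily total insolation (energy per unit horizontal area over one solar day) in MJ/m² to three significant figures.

Solar declination: sin δ = sin ε · sin L_s = sin 41.10° × sin 276.4° = -0.65328, so δ = -40.789°.
cos h₀ = −tan(+71.5°) tan(-40.789°) = 2.5788 ≥ 1 ⇒ polar night, h₀ = 0 and Q̄ = 0.
Inverse-square distance factor (a/d)² = 0.9770² = 0.954529.
Daily total = Q̄ × 21.60 h × 3600 s/h = 0.00 MJ/m².

0.00 MJ/m²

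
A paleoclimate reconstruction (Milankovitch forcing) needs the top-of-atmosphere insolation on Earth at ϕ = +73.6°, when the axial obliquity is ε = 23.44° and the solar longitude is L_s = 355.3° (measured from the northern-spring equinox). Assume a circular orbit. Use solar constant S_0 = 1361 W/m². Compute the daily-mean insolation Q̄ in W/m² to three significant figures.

Solar declination: sin δ = sin ε · sin L_s = sin 23.44° × sin 355.3° = -0.03259, so δ = -1.868°.
cos h₀ = −tan(+73.6°) tan(-1.868°) = 0.1108, h₀ = 1.4598 rad.
Bracket: h₀ sin ϕ sin δ + cos ϕ cos δ sin h₀ = 1.4598×0.95931×-0.03259 + 0.28234×0.99947×0.99384 = -0.045639 + 0.280452 = 0.234813.
Q̄ = (S_0/π) × [bracket] = (1361/π) × 0.234813 = 101.7 W/m².

Q̄ ≈ 102 W/m²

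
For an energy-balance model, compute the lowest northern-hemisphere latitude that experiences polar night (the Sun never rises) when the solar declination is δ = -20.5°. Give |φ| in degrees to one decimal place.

|φ| = 69.5°

Polar night requires cos H₀ = −tan φ tan δ ≥ 1, i.e. tan φ tan δ ≤ −1.
The boundary is |tan φ| · |tan δ| = 1, so |φ| = 90° − |δ| = 90° − 20.5° = 69.5° in the northern hemisphere.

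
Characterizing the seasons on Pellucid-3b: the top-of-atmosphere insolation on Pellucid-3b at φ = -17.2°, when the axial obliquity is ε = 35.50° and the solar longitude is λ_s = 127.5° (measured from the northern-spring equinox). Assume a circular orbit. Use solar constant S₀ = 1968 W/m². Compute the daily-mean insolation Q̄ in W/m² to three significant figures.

Q̄ ≈ 404 W/m²

Solar declination: sin δ = sin ε · sin λ_s = sin 35.50° × sin 127.5° = 0.46070, so δ = +27.432°.
cos H₀ = −tan(-17.2°) tan(+27.432°) = 0.1607, H₀ = 1.4094 rad.
Bracket: H₀ sin φ sin δ + cos φ cos δ sin H₀ = 1.4094×-0.29571×0.46070 + 0.95528×0.88755×0.98701 = -0.192008 + 0.836845 = 0.644837.
Q̄ = (S₀/π) × [bracket] = (1968/π) × 0.644837 = 403.9 W/m².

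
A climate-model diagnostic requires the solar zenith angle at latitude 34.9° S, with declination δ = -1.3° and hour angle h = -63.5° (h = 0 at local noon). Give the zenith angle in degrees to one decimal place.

cos θ_z = sin φ sin δ + cos φ cos δ cos h = 0.012980 + 0.365856 = 0.378836.
θ_z = arccos(0.378836) = 67.7°.

θ_z = 67.7°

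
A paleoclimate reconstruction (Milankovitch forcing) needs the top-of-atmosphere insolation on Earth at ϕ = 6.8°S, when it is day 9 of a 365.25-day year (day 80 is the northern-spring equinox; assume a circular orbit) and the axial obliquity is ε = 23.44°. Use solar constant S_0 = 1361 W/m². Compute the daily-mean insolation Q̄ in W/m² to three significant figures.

Q̄ ≈ 430 W/m²

Solar longitude: L_s = 360° × (9 − 80)/365.25 = -69.979°, i.e. -69.979° + 360° = 290.021°.
sin δ = sin 23.44° × sin 290.021° = -0.37375, so δ = -21.947°.
cos h₀ = −tan(-6.8°) tan(-21.947°) = -0.0480, h₀ = 1.6189 rad.
Bracket: h₀ sin ϕ sin δ + cos ϕ cos δ sin h₀ = 1.6189×-0.11840×-0.37375 + 0.99297×0.92753×0.99884 = 0.071640 + 0.919941 = 0.991581.
Q̄ = (S_0/π) × [bracket] = (1361/π) × 0.991581 = 429.6 W/m².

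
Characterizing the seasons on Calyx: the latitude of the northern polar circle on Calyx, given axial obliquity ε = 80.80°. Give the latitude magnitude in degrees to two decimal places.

The polar circle is the lowest latitude that experiences at least one full rotation of continuous daylight at the northern-summer solstice; it lies at |φ| = 90° − ε = 90° − 80.80° = 9.20°.

9.20°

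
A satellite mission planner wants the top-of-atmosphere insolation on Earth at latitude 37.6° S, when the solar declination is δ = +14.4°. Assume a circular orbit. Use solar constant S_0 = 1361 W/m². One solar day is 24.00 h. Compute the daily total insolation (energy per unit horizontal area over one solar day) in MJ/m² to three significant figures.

cos h₀ = −tan(-37.6°) tan(+14.400°) = 0.1977, h₀ = 1.3718 rad.
Bracket: h₀ sin ϕ sin δ + cos ϕ cos δ sin h₀ = 1.3718×-0.61015×0.24869 + 0.79229×0.96858×0.98026 = -0.208154 + 0.752248 = 0.544094.
Q̄ = (S_0/π) × [bracket] = (1361/π) × 0.544094 = 235.71 W/m².
Daily total = Q̄ × 24.00 h × 3600 s/h = 235.71 × 24.00 × 3600 / 10⁶ = 20.37 MJ/m².

20.4 MJ/m²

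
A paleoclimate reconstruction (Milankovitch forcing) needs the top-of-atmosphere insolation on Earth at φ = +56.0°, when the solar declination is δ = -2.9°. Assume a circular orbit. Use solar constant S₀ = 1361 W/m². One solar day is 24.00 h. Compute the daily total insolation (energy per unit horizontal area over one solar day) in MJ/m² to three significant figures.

18.5 MJ/m²

cos H₀ = −tan(+56.0°) tan(-2.900°) = 0.0751, H₀ = 1.4956 rad.
Bracket: H₀ sin φ sin δ + cos φ cos δ sin H₀ = 1.4956×0.82904×-0.05059 + 0.55919×0.99872×0.99718 = -0.062727 + 0.556899 = 0.494172.
Q̄ = (S₀/π) × [bracket] = (1361/π) × 0.494172 = 214.09 W/m².
Daily total = Q̄ × 24.00 h × 3600 s/h = 214.09 × 24.00 × 3600 / 10⁶ = 18.50 MJ/m².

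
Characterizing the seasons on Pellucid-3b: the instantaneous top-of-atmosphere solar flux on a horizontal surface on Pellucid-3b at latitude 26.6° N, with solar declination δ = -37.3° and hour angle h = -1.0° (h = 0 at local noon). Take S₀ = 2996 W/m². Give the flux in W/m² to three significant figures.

1.32e+03 W/m²

cos θ_z = sin φ sin δ + cos φ cos δ cos h = -0.271337 + 0.711168 = 0.439831.
Flux = S₀ · cos θ_z = 2996 × 0.439831 = 1318 W/m².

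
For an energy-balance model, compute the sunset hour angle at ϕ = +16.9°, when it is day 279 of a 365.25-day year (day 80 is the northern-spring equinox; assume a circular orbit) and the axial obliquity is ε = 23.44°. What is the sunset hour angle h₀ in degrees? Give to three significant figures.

h₀ = 88.1°

Solar longitude: L_s = 360° × (279 − 80)/365.25 = 196.140°.
sin δ = sin 23.44° × sin 196.140° = -0.11058, so δ = -6.349°.
cos h₀ = −tan ϕ · tan δ = −tan(+16.9°) × tan(-6.349°) = 0.0338, so h₀ = 1.5370 rad = 88.06°.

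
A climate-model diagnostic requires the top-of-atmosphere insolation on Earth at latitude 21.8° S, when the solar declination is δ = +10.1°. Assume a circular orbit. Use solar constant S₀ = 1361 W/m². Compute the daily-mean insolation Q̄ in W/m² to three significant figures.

Q̄ ≈ 353 W/m²

cos H₀ = −tan(-21.8°) tan(+10.100°) = 0.0712, H₀ = 1.4995 rad.
Bracket: H₀ sin φ sin δ + cos φ cos δ sin H₀ = 1.4995×-0.37137×0.17537 + 0.92849×0.98450×0.99746 = -0.097658 + 0.911777 = 0.814119.
Q̄ = (S₀/π) × [bracket] = (1361/π) × 0.814119 = 352.7 W/m².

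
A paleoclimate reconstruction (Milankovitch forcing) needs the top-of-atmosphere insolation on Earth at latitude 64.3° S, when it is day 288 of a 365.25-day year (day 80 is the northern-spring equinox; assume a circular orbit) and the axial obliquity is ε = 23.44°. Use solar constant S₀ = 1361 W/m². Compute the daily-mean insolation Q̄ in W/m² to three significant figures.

Q̄ ≈ 300 W/m²

Solar longitude: λ_s = 360° × (288 − 80)/365.25 = 205.010°.
sin δ = sin 23.44° × sin 205.010° = -0.16818, so δ = -9.682°.
cos H₀ = −tan(-64.3°) tan(-9.682°) = -0.3545, H₀ = 1.9332 rad.
Bracket: H₀ sin φ sin δ + cos φ cos δ sin H₀ = 1.9332×-0.90108×-0.16818 + 0.43366×0.98576×0.93506 = 0.292964 + 0.399724 = 0.692688.
Q̄ = (S₀/π) × [bracket] = (1361/π) × 0.692688 = 300.1 W/m².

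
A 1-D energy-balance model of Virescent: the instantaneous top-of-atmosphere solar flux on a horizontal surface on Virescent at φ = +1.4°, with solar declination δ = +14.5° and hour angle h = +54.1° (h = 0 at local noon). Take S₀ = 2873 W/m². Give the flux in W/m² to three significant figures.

1.65e+03 W/m²

cos θ_z = sin φ sin δ + cos φ cos δ cos h = 0.006117 + 0.567526 = 0.573643.
Flux = S₀ · cos θ_z = 2873 × 0.573643 = 1648 W/m².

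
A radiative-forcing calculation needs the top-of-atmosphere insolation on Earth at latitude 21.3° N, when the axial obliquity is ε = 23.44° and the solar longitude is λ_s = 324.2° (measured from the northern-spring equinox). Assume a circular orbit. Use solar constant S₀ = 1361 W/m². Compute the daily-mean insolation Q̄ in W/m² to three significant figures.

Q̄ ≈ 337 W/m²

Solar declination: sin δ = sin ε · sin λ_s = sin 23.44° × sin 324.2° = -0.23269, so δ = -13.455°.
cos H₀ = −tan(+21.3°) tan(-13.455°) = 0.0933, H₀ = 1.4774 rad.
Bracket: H₀ sin φ sin δ + cos φ cos δ sin H₀ = 1.4774×0.36325×-0.23269 + 0.93169×0.97255×0.99564 = -0.124877 + 0.902164 = 0.777287.
Q̄ = (S₀/π) × [bracket] = (1361/π) × 0.777287 = 336.7 W/m².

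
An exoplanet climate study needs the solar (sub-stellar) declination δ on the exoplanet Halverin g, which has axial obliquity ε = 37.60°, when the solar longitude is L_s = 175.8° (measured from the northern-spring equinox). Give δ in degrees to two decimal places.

δ = +2.56°

sin δ = sin ε · sin L_s = sin 37.60° × sin 175.8° = 0.044686.
δ = arcsin(0.044686) = +2.56°.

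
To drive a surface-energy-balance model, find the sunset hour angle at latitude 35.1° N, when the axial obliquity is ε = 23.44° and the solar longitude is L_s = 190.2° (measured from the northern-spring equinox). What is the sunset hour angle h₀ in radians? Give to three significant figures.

Solar declination: sin δ = sin ε · sin L_s = sin 23.44° × sin 190.2° = -0.07044, so δ = -4.039°.
cos h₀ = −tan ϕ · tan δ = −tan(+35.1°) × tan(-4.039°) = 0.0496, so h₀ = 1.5211 rad = 87.16°.

h₀ = 1.52 rad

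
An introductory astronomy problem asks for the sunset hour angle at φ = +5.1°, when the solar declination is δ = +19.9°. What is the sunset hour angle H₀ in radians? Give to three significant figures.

H₀ = 1.60 rad

cos H₀ = −tan φ · tan δ = −tan(+5.1°) × tan(+19.900°) = -0.0323, so H₀ = 1.6031 rad = 91.85°.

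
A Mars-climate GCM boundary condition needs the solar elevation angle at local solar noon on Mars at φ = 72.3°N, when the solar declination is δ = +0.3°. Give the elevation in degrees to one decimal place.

At local noon the hour angle is zero, so the zenith angle equals |φ − δ| = |+72.3° − (+0.300°)| = 72.000°.
Elevation = 90° − 72.000° = 18.0°.

18.0°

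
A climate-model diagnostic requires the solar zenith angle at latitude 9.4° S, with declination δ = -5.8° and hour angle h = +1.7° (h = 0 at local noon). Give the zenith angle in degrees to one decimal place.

θ_z = 4.0°

cos θ_z = sin ϕ sin δ + cos ϕ cos δ cos h = 0.016505 + 0.981090 = 0.997595.
θ_z = arccos(0.997595) = 4.0°.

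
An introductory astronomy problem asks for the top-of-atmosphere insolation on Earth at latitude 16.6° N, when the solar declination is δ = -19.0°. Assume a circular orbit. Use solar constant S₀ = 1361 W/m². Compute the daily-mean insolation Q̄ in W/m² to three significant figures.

Q̄ ≈ 331 W/m²

cos H₀ = −tan(+16.6°) tan(-19.000°) = 0.1026, H₀ = 1.4680 rad.
Bracket: H₀ sin φ sin δ + cos φ cos δ sin H₀ = 1.4680×0.28569×-0.32557 + 0.95832×0.94552×0.99472 = -0.136542 + 0.901326 = 0.764784.
Q̄ = (S₀/π) × [bracket] = (1361/π) × 0.764784 = 331.3 W/m².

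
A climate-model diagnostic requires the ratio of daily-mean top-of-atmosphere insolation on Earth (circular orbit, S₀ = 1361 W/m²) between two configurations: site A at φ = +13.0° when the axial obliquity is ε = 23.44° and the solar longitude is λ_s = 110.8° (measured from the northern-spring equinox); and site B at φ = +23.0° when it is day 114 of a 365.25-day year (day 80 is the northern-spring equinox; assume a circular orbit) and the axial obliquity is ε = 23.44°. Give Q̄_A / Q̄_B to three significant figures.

Q̄_A / Q̄_B ≈ 1.00

— Configuration A (φ=+13.0°):
Solar declination: sin δ = sin ε · sin λ_s = sin 23.44° × sin 110.8° = 0.37186, so δ = +21.831°.
cos H₀ = −tan(+13.0°) tan(+21.831°) = -0.0925, H₀ = 1.6634 rad.
Bracket: H₀ sin φ sin δ + cos φ cos δ sin H₀ = 1.6634×0.22495×0.37186 + 0.97437×0.92829×0.99571 = 0.139143 + 0.900618 = 1.039761.
Q̄ = (S₀/π) × [bracket] = (1361/π) × 1.039761 = 450.45 W/m².
— Configuration B (φ=+23.0°):
Solar longitude: λ_s = 360° × (114 − 80)/365.25 = 33.511°.
sin δ = sin 23.44° × sin 33.511° = 0.21962, so δ = +12.687°.
cos H₀ = −tan(+23.0°) tan(+12.687°) = -0.0956, H₀ = 1.6665 rad.
Bracket: H₀ sin φ sin δ + cos φ cos δ sin H₀ = 1.6665×0.39073×0.21962 + 0.92050×0.97559×0.99542 = 0.143006 + 0.893918 = 1.036924.
Q̄ = (S₀/π) × [bracket] = (1361/π) × 1.036924 = 449.22 W/m².
Ratio Q̄_A / Q̄_B = 450.45 / 449.22 = 1.003.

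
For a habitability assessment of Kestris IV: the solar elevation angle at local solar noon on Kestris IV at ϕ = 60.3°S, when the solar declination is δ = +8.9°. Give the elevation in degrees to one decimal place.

At local noon the hour angle is zero, so the zenith angle equals |ϕ − δ| = |-60.3° − (+8.900°)| = 69.200°.
Elevation = 90° − 69.200° = 20.8°.

20.8°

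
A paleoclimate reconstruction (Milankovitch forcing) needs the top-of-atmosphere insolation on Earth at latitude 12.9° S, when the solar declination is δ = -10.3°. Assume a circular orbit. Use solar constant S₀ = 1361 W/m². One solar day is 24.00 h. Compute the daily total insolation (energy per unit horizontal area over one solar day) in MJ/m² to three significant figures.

38.3 MJ/m²

cos H₀ = −tan(-12.9°) tan(-10.300°) = -0.0416, H₀ = 1.6124 rad.
Bracket: H₀ sin φ sin δ + cos φ cos δ sin H₀ = 1.6124×-0.22325×-0.17880 + 0.97476×0.98389×0.99913 = 0.064362 + 0.958222 = 1.022584.
Q̄ = (S₀/π) × [bracket] = (1361/π) × 1.022584 = 443.00 W/m².
Daily total = Q̄ × 24.00 h × 3600 s/h = 443.00 × 24.00 × 3600 / 10⁶ = 38.28 MJ/m².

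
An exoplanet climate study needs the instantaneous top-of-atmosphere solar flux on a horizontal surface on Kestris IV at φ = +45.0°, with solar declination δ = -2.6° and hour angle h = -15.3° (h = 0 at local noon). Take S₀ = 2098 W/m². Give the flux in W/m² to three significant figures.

1.36e+03 W/m²

cos θ_z = sin φ sin δ + cos φ cos δ cos h = -0.032076 + 0.681343 = 0.649267.
Flux = S₀ · cos θ_z = 2098 × 0.649267 = 1362 W/m².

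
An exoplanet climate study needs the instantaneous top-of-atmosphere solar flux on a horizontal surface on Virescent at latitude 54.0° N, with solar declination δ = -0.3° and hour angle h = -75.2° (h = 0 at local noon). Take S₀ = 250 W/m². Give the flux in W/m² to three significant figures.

cos θ_z = sin φ sin δ + cos φ cos δ cos h = -0.004236 + 0.150145 = 0.145909.
Flux = S₀ · cos θ_z = 250 × 0.145909 = 36.48 W/m².

36.5 W/m²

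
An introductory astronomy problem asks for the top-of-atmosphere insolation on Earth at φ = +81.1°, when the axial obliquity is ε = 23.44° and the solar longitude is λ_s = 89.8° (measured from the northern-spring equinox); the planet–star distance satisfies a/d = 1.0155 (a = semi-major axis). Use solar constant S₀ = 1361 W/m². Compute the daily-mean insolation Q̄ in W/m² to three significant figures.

Q̄ ≈ 552 W/m²

Solar declination: sin δ = sin ε · sin λ_s = sin 23.44° × sin 89.8° = 0.39779, so δ = +23.440°.
cos H₀ = −tan(+81.1°) tan(+23.440°) = -2.7687 ≤ −1 ⇒ polar day, H₀ = π.
Bracket: H₀ sin φ sin δ + cos φ cos δ sin H₀ = 3.1416×0.98796×0.39779 + 0.15471×0.91748×0.00000 = 1.234651 + 0.000000 = 1.234651.
Inverse-square distance factor (a/d)² = 1.0155² = 1.031240.
Q̄ = (S₀/π) × 1.031240 × [bracket] = (1361/π) × 1.031240 × 1.234651 = 551.6 W/m².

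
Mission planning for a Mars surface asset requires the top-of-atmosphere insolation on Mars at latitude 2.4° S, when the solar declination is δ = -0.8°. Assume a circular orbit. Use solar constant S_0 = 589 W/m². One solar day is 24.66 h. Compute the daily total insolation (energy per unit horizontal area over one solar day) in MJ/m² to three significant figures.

cos h₀ = −tan(-2.4°) tan(-0.800°) = -0.0006, h₀ = 1.5714 rad.
Bracket: h₀ sin ϕ sin δ + cos ϕ cos δ sin h₀ = 1.5714×-0.04188×-0.01396 + 0.99912×0.99990×1.00000 = 0.000919 + 0.999020 = 0.999939.
Q̄ = (S_0/π) × [bracket] = (589/π) × 0.999939 = 187.47 W/m².
Daily total = Q̄ × 24.66 h × 3600 s/h = 187.47 × 24.66 × 3600 / 10⁶ = 16.64 MJ/m².

16.6 MJ/m²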